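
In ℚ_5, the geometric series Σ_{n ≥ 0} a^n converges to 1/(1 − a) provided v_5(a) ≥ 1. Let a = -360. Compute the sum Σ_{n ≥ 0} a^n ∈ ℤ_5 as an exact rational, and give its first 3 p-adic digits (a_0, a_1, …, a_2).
Σ a^n = 1/(1 − a) = 1/361;  first 3 digits = (1, 3, 4)

v_5(a) = 1 ≥ 1, so the series converges in ℤ_5 to 1/(1 − a) = 1/(1 − (-360)) = 1/361. Expand this rational in ℤ_5: compute digits iteratively via d_i = x_i mod 5, x_{i+1} = (x_i − d_i)/5. The first 3 digits are (1, 3, 4).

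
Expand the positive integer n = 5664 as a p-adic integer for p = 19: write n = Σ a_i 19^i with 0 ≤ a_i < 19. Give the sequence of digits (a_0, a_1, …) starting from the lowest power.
(a_0, a_1, …) = (2, 13, 15)

Repeated division by 19 gives the digits low-to-high: 5664 = 2 + 13·19^1 + 15·19^2. Digit sequence: (2, 13, 15).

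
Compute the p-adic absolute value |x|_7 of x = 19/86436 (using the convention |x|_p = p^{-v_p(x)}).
|19/86436|_7 = 2401

Step 1 — compute v_7(x) by factoring powers of 7 out of the numerator and denominator: v_7(19/86436) = -4. Step 2 — apply |x|_p = p^{-v_p(x)} = 7^{4} = 2401.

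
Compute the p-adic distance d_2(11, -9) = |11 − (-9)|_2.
d_2(11, -9) = 1/4

Step 1 — x − y = 11 − (-9) = 20. Step 2 — v_2(20) = 2 (factor: 20 = (2^2 · 5); the sign does not affect v_p). Step 3 — |x − y|_2 = 2^{-2} = 1/4.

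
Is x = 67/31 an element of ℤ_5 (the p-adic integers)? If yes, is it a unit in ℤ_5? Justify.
x ∈ ℤ_5^× (unit); v_5(x) = 0

ℤ_5 = {x ∈ ℚ_5 : v_5(x) ≥ 0} and ℤ_5^× = {x ∈ ℤ_5 : v_5(x) = 0}. Here v_5(67/31) = v_5(num) − v_5(den) = 0; compare against these criteria.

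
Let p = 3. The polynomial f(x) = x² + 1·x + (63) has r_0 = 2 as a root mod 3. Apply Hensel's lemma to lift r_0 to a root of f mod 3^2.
r_1 = 8 (mod 9)

Hensel: r_{i+1} = r_i − f(r_i)·(f′(r_i))^{-1} mod 3^{i+2}, f′(x) = 2x + 1. Iterate:
  r_0 = 2 (mod 3)
  r_1 = 8 (mod 9)
Final: r = 8 satisfies f(r) ≡ 0 mod 3^2.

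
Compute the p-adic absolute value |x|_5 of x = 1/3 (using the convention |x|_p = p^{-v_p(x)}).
|1/3|_5 = 1

Step 1 — compute v_5(x) by factoring powers of 5 out of the numerator and denominator: v_5(1/3) = 0. Step 2 — apply |x|_p = p^{-v_p(x)} = 5^{0} = 1.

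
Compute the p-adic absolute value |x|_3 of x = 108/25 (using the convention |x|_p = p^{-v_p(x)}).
|108/25|_3 = 1/27

Step 1 — compute v_3(x) by factoring powers of 3 out of the numerator and denominator: v_3(108/25) = 3. Step 2 — apply |x|_p = p^{-v_p(x)} = 3^{-3} = 1/27.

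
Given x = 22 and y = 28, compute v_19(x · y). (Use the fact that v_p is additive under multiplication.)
v_19(616) = 0

v_p(x) = 0 (factor: 22 = 19^0 · 22); v_p(y) = 0 (factor: 28 = 19^0 · 28). Additivity: v_p(xy) = v_p(x) + v_p(y) = 0 + 0 = 0. (Direct check: xy = 616 = 19^0 · (616).)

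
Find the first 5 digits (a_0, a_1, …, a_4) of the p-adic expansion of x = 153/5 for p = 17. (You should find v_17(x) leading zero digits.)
(a_0, …, a_4) = (0, 12, 13, 6, 3)

v_17(153/5) = 1, so a_0 = ... = a_0 = 0. Factor out: x = 17^1 · u with u = 9/5 a unit in ℤ_17. Expand u iteratively via a_{v+i} = u_i mod 17, u_{i+1} = (u_i − a_{v+i})/17:
  u_0 = 9/5;  a_1 = 12;  u_1 = (u_0 − 12)/17 = -3/5
  u_1 = -3/5;  a_2 = 13;  u_2 = (u_1 − 13)/17 = -4/5
  u_2 = -4/5;  a_3 = 6;  u_3 = (u_2 − 6)/17 = -2/5
  u_3 = -2/5;  a_4 = 3;  u_4 = (u_3 − 3)/17 = -1/5
Digits: (0, 12, 13, 6, 3).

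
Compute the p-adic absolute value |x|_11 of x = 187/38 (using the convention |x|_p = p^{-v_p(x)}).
|187/38|_11 = 1/11

Step 1 — compute v_11(x) by factoring powers of 11 out of the numerator and denominator: v_11(187/38) = 1. Step 2 — apply |x|_p = p^{-v_p(x)} = 11^{-1} = 1/11.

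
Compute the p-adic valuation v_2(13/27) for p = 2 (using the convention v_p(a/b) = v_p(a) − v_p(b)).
v_2(13/27) = 0

Factor powers of 2 from the numerator and denominator of the reduced fraction: 13 = 2^0 · 13 and 27 = 2^0 · 27. Apply v_p(a/b) = v_p(a) − v_p(b): v_2(13/27) = 0 − 0 = 0.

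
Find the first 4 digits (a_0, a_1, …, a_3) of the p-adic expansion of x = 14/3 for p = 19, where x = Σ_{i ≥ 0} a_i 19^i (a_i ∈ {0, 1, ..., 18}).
(a_0, …, a_3) = (11, 6, 6, 6)

v_19(14/3) = 0 (numerator and denominator both coprime to 19), so x ∈ ℤ_19^×. Compute digits iteratively via a_i = x_i mod 19, x_{i+1} = (x_i − a_i)/19, with x_0 = x:
  x_0 = 14/3;  a_0 = 11;  x_1 = (x_0 − 11)/19 = -1/3
  x_1 = -1/3;  a_1 = 6;  x_2 = (x_1 − 6)/19 = -1/3
  x_2 = -1/3;  a_2 = 6;  x_3 = (x_2 − 6)/19 = -1/3
  x_3 = -1/3;  a_3 = 6;  x_4 = (x_3 − 6)/19 = -1/3
Digits: (11, 6, 6, 6).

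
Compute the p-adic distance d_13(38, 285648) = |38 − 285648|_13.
d_13(38, 285648) = 1/28561

Step 1 — x − y = 38 − 285648 = -285610. Step 2 — v_13(-285610) = 4 (factor: -285610 = −(13^4 · 10); the sign does not affect v_p). Step 3 — |x − y|_13 = 13^{-4} = 1/28561.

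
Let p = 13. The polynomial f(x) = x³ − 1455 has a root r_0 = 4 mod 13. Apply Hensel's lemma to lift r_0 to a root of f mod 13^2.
r_1 = 121 (mod 169)

Hensel: r_{i+1} = r_i − f(r_i)/f′(r_i) mod 13^{i+2}, where f′(x) = 3x². Iterate:
  r_0 = 4 (mod 13)
  r_1 = 121 (mod 169)
Final: r = 121 with f(r) ≡ 0 mod 13^2.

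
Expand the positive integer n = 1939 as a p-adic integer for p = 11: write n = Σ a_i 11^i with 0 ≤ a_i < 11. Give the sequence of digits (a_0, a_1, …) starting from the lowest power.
(a_0, a_1, …) = (3, 0, 5, 1)

Repeated division by 11 gives the digits low-to-high: 1939 = 3 + 5·11^2 + 1·11^3. Digit sequence: (3, 0, 5, 1).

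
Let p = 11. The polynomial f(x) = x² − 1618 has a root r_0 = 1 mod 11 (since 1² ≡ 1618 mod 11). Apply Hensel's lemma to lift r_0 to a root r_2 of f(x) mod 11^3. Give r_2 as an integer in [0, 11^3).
r_2 = 1233 (mod 1331)

Hensel's recurrence: r_{i+1} = r_i − f(r_i)·(f′(r_i))^{-1} mod 11^{i+2}, with f′(x) = 2x. Iterate:
  r_0 = 1 (mod 11)
  r_1 = 23 (mod 121)
  r_2 = 1233 (mod 1331)
Final: r_2 = 1233, and one checks f(r_2) ≡ 0 mod 11^3.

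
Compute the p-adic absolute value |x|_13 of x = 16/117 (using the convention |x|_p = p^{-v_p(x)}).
|16/117|_13 = 13

Step 1 — compute v_13(x) by factoring powers of 13 out of the numerator and denominator: v_13(16/117) = -1. Step 2 — apply |x|_p = p^{-v_p(x)} = 13^{1} = 13.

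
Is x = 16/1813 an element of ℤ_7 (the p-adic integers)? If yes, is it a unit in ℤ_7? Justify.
x ∉ ℤ_7 (v_7(x) = -2 < 0)

ℤ_7 = {x ∈ ℚ_7 : v_7(x) ≥ 0} and ℤ_7^× = {x ∈ ℤ_7 : v_7(x) = 0}. Here v_7(16/1813) = v_7(num) − v_7(den) = -2; compare against these criteria.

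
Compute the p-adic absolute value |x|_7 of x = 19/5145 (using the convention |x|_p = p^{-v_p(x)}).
|19/5145|_7 = 343

Step 1 — compute v_7(x) by factoring powers of 7 out of the numerator and denominator: v_7(19/5145) = -3. Step 2 — apply |x|_p = p^{-v_p(x)} = 7^{3} = 343.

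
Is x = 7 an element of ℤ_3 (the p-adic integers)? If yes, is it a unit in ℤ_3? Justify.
x ∈ ℤ_3^× (unit); v_3(x) = 0

ℤ_3 = {x ∈ ℚ_3 : v_3(x) ≥ 0} and ℤ_3^× = {x ∈ ℤ_3 : v_3(x) = 0}. Here v_3(7) = v_3(num) − v_3(den) = 0; compare against these criteria.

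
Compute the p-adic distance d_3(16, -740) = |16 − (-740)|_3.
d_3(16, -740) = 1/27

Step 1 — x − y = 16 − (-740) = 756. Step 2 — v_3(756) = 3 (factor: 756 = (3^3 · 28); the sign does not affect v_p). Step 3 — |x − y|_3 = 3^{-3} = 1/27.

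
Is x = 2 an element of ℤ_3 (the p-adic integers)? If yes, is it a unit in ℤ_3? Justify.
x ∈ ℤ_3^× (unit); v_3(x) = 0

ℤ_3 = {x ∈ ℚ_3 : v_3(x) ≥ 0} and ℤ_3^× = {x ∈ ℤ_3 : v_3(x) = 0}. Here v_3(2) = v_3(num) − v_3(den) = 0; compare against these criteria.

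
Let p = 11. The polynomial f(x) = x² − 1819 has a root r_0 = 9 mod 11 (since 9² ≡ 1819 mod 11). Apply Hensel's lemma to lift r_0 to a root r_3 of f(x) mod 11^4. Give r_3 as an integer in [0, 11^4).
r_3 = 10525 (mod 14641)

Hensel's recurrence: r_{i+1} = r_i − f(r_i)·(f′(r_i))^{-1} mod 11^{i+2}, with f′(x) = 2x. Iterate:
  r_0 = 9 (mod 11)
  r_1 = 119 (mod 121)
  r_2 = 1208 (mod 1331)
  r_3 = 10525 (mod 14641)
Final: r_3 = 10525, and one checks f(r_3) ≡ 0 mod 11^4.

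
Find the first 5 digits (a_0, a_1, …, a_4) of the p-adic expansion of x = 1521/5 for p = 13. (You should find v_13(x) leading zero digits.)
(a_0, …, a_4) = (0, 0, 7, 10, 7)

v_13(1521/5) = 2, so a_0 = ... = a_1 = 0. Factor out: x = 13^2 · u with u = 9/5 a unit in ℤ_13. Expand u iteratively via a_{v+i} = u_i mod 13, u_{i+1} = (u_i − a_{v+i})/13:
  u_0 = 9/5;  a_2 = 7;  u_1 = (u_0 − 7)/13 = -2/5
  u_1 = -2/5;  a_3 = 10;  u_2 = (u_1 − 10)/13 = -4/5
  u_2 = -4/5;  a_4 = 7;  u_3 = (u_2 − 7)/13 = -3/5
Digits: (0, 0, 7, 10, 7).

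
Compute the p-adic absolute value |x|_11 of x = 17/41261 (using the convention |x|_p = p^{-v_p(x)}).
|17/41261|_11 = 1331

Step 1 — compute v_11(x) by factoring powers of 11 out of the numerator and denominator: v_11(17/41261) = -3. Step 2 — apply |x|_p = p^{-v_p(x)} = 11^{3} = 1331.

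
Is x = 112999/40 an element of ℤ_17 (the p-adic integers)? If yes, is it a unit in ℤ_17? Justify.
x ∈ ℤ_17 but not a unit; v_17(x) = 3 > 0

ℤ_17 = {x ∈ ℚ_17 : v_17(x) ≥ 0} and ℤ_17^× = {x ∈ ℤ_17 : v_17(x) = 0}. Here v_17(112999/40) = v_17(num) − v_17(den) = 3; compare against these criteria.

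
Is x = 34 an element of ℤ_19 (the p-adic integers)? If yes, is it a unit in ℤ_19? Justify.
x ∈ ℤ_19^× (unit); v_19(x) = 0

ℤ_19 = {x ∈ ℚ_19 : v_19(x) ≥ 0} and ℤ_19^× = {x ∈ ℤ_19 : v_19(x) = 0}. Here v_19(34) = v_19(num) − v_19(den) = 0; compare against these criteria.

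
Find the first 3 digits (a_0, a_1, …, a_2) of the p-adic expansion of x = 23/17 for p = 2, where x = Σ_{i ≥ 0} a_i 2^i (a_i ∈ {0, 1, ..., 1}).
(a_0, …, a_2) = (1, 1, 1)

v_2(23/17) = 0 (numerator and denominator both coprime to 2), so x ∈ ℤ_2^×. Compute digits iteratively via a_i = x_i mod 2, x_{i+1} = (x_i − a_i)/2, with x_0 = x:
  x_0 = 23/17;  a_0 = 1;  x_1 = (x_0 − 1)/2 = 3/17
  x_1 = 3/17;  a_1 = 1;  x_2 = (x_1 − 1)/2 = -7/17
  x_2 = -7/17;  a_2 = 1;  x_3 = (x_2 − 1)/2 = -12/17
Digits: (1, 1, 1).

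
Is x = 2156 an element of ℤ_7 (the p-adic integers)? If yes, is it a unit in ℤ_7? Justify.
x ∈ ℤ_7 but not a unit; v_7(x) = 2 > 0

ℤ_7 = {x ∈ ℚ_7 : v_7(x) ≥ 0} and ℤ_7^× = {x ∈ ℤ_7 : v_7(x) = 0}. Here v_7(2156) = v_7(num) − v_7(den) = 2; compare against these criteria.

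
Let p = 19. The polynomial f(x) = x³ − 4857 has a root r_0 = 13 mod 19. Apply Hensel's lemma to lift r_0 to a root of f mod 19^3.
r_2 = 773 (mod 6859)

Hensel: r_{i+1} = r_i − f(r_i)/f′(r_i) mod 19^{i+2}, where f′(x) = 3x². Iterate:
  r_0 = 13 (mod 19)
  r_1 = 51 (mod 361)
  r_2 = 773 (mod 6859)
Final: r = 773 with f(r) ≡ 0 mod 19^3.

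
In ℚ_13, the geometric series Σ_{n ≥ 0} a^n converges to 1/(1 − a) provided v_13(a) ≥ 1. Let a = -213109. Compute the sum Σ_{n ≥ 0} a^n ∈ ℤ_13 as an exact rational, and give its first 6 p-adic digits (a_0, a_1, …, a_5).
Σ a^n = 1/(1 − a) = 1/213110;  first 6 digits = (1, 0, 0, 7, 5, 12)

v_13(a) = 3 ≥ 1, so the series converges in ℤ_13 to 1/(1 − a) = 1/(1 − (-213109)) = 1/213110. Expand this rational in ℤ_13: compute digits iteratively via d_i = x_i mod 13, x_{i+1} = (x_i − d_i)/13. The first 6 digits are (1, 0, 0, 7, 5, 12).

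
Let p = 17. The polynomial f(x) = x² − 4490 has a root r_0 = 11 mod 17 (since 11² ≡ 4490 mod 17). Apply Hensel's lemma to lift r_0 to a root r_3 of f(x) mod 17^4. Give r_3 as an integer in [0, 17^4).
r_3 = 10364 (mod 83521)

Hensel's recurrence: r_{i+1} = r_i − f(r_i)·(f′(r_i))^{-1} mod 17^{i+2}, with f′(x) = 2x. Iterate:
  r_0 = 11 (mod 17)
  r_1 = 249 (mod 289)
  r_2 = 538 (mod 4913)
  r_3 = 10364 (mod 83521)
Final: r_3 = 10364, and one checks f(r_3) ≡ 0 mod 17^4.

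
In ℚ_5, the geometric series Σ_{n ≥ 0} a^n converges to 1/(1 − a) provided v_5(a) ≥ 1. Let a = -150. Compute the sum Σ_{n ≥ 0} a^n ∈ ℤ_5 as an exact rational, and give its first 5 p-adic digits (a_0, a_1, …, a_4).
Σ a^n = 1/(1 − a) = 1/151;  first 5 digits = (1, 0, 4, 3, 0)

v_5(a) = 2 ≥ 1, so the series converges in ℤ_5 to 1/(1 − a) = 1/(1 − (-150)) = 1/151. Expand this rational in ℤ_5: compute digits iteratively via d_i = x_i mod 5, x_{i+1} = (x_i − d_i)/5. The first 5 digits are (1, 0, 4, 3, 0).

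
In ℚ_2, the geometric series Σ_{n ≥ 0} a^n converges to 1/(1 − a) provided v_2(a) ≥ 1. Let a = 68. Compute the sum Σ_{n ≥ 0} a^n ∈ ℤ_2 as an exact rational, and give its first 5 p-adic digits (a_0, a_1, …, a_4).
Σ a^n = 1/(1 − a) = -1/67;  first 5 digits = (1, 0, 1, 0, 1)

v_2(a) = 2 ≥ 1, so the series converges in ℤ_2 to 1/(1 − a) = 1/(1 − 68) = -1/67. Expand this rational in ℤ_2: compute digits iteratively via d_i = x_i mod 2, x_{i+1} = (x_i − d_i)/2. The first 5 digits are (1, 0, 1, 0, 1).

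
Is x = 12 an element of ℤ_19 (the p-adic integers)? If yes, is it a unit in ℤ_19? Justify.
x ∈ ℤ_19^× (unit); v_19(x) = 0

ℤ_19 = {x ∈ ℚ_19 : v_19(x) ≥ 0} and ℤ_19^× = {x ∈ ℤ_19 : v_19(x) = 0}. Here v_19(12) = v_19(num) − v_19(den) = 0; compare against these criteria.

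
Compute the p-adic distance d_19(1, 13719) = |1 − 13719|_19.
d_19(1, 13719) = 1/6859

Step 1 — x − y = 1 − 13719 = -13718. Step 2 — v_19(-13718) = 3 (factor: -13718 = −(19^3 · 2); the sign does not affect v_p). Step 3 — |x − y|_19 = 19^{-3} = 1/6859.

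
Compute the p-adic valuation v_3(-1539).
v_3(-1539) = 4

v_3(n) is the largest exponent k such that 3^k divides n. Factor out: -1539 = -3^4 · 19. (Sign doesn't affect v_p.) So v_3(-1539) = 4.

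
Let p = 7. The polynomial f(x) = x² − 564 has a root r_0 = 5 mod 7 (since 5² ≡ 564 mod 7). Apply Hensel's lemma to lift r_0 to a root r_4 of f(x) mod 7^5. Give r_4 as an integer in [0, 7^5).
r_4 = 9903 (mod 16807)

Hensel's recurrence: r_{i+1} = r_i − f(r_i)·(f′(r_i))^{-1} mod 7^{i+2}, with f′(x) = 2x. Iterate:
  r_0 = 5 (mod 7)
  r_1 = 5 (mod 49)
  r_2 = 299 (mod 343)
  r_3 = 299 (mod 2401)
  r_4 = 9903 (mod 16807)
Final: r_4 = 9903, and one checks f(r_4) ≡ 0 mod 7^5.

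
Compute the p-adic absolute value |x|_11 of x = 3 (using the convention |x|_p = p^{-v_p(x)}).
|3|_11 = 1

Step 1 — compute v_11(x) by factoring powers of 11 out of the numerator and denominator: v_11(3) = 0. Step 2 — apply |x|_p = p^{-v_p(x)} = 11^{0} = 1.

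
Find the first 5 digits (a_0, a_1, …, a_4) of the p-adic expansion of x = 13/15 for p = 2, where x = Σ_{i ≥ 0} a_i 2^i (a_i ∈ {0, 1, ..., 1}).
(a_0, …, a_4) = (1, 1, 0, 0, 0)

v_2(13/15) = 0 (numerator and denominator both coprime to 2), so x ∈ ℤ_2^×. Compute digits iteratively via a_i = x_i mod 2, x_{i+1} = (x_i − a_i)/2, with x_0 = x:
  x_0 = 13/15;  a_0 = 1;  x_1 = (x_0 − 1)/2 = -1/15
  x_1 = -1/15;  a_1 = 1;  x_2 = (x_1 − 1)/2 = -8/15
  x_2 = -8/15;  a_2 = 0;  x_3 = (x_2 − 0)/2 = -4/15
  x_3 = -4/15;  a_3 = 0;  x_4 = (x_3 − 0)/2 = -2/15
  x_4 = -2/15;  a_4 = 0;  x_5 = (x_4 − 0)/2 = -1/15
Digits: (1, 1, 0, 0, 0).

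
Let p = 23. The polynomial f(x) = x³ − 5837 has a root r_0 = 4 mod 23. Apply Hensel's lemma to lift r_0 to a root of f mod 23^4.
r_3 = 213168 (mod 279841)

Hensel: r_{i+1} = r_i − f(r_i)/f′(r_i) mod 23^{i+2}, where f′(x) = 3x². Iterate:
  r_0 = 4 (mod 23)
  r_1 = 510 (mod 529)
  r_2 = 6329 (mod 12167)
  r_3 = 213168 (mod 279841)
Final: r = 213168 with f(r) ≡ 0 mod 23^4.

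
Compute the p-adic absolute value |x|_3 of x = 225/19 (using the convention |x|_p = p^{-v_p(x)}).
|225/19|_3 = 1/9

Step 1 — compute v_3(x) by factoring powers of 3 out of the numerator and denominator: v_3(225/19) = 2. Step 2 — apply |x|_p = p^{-v_p(x)} = 3^{-2} = 1/9.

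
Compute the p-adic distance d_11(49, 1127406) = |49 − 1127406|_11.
d_11(49, 1127406) = 1/161051

Step 1 — x − y = 49 − 1127406 = -1127357. Step 2 — v_11(-1127357) = 5 (factor: -1127357 = −(11^5 · 7); the sign does not affect v_p). Step 3 — |x − y|_11 = 11^{-5} = 1/161051.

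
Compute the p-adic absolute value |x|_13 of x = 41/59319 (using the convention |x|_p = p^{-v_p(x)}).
|41/59319|_13 = 2197

Step 1 — compute v_13(x) by factoring powers of 13 out of the numerator and denominator: v_13(41/59319) = -3. Step 2 — apply |x|_p = p^{-v_p(x)} = 13^{3} = 2197.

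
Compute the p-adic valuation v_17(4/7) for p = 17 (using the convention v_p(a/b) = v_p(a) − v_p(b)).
v_17(4/7) = 0

Factor powers of 17 from the numerator and denominator of the reduced fraction: 4 = 17^0 · 4 and 7 = 17^0 · 7. Apply v_p(a/b) = v_p(a) − v_p(b): v_17(4/7) = 0 − 0 = 0.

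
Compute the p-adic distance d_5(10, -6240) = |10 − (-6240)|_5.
d_5(10, -6240) = 1/3125

Step 1 — x − y = 10 − (-6240) = 6250. Step 2 — v_5(6250) = 5 (factor: 6250 = (5^5 · 2); the sign does not affect v_p). Step 3 — |x − y|_5 = 5^{-5} = 1/3125.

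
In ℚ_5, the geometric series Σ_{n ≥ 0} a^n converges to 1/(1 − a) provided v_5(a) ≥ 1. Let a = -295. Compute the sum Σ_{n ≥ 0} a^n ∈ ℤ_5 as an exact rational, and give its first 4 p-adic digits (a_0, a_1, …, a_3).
Σ a^n = 1/(1 − a) = 1/296;  first 4 digits = (1, 1, 4, 4)

v_5(a) = 1 ≥ 1, so the series converges in ℤ_5 to 1/(1 − a) = 1/(1 − (-295)) = 1/296. Expand this rational in ℤ_5: compute digits iteratively via d_i = x_i mod 5, x_{i+1} = (x_i − d_i)/5. The first 4 digits are (1, 1, 4, 4).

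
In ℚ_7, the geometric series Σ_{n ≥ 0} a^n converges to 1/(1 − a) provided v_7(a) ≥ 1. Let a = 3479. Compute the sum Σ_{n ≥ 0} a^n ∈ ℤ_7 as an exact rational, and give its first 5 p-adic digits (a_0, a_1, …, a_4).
Σ a^n = 1/(1 − a) = -1/3478;  first 5 digits = (1, 0, 1, 3, 2)

v_7(a) = 2 ≥ 1, so the series converges in ℤ_7 to 1/(1 − a) = 1/(1 − 3479) = -1/3478. Expand this rational in ℤ_7: compute digits iteratively via d_i = x_i mod 7, x_{i+1} = (x_i − d_i)/7. The first 5 digits are (1, 0, 1, 3, 2).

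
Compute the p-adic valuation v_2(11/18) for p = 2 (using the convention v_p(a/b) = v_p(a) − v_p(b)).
v_2(11/18) = -1

Factor powers of 2 from the numerator and denominator of the reduced fraction: 11 = 2^0 · 11 and 18 = 2^1 · 9. Apply v_p(a/b) = v_p(a) − v_p(b): v_2(11/18) = 0 − 1 = -1.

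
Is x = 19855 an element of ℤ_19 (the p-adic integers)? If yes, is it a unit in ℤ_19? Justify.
x ∈ ℤ_19 but not a unit; v_19(x) = 2 > 0

ℤ_19 = {x ∈ ℚ_19 : v_19(x) ≥ 0} and ℤ_19^× = {x ∈ ℤ_19 : v_19(x) = 0}. Here v_19(19855) = v_19(num) − v_19(den) = 2; compare against these criteria.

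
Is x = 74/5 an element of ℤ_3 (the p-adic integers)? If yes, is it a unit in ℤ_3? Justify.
x ∈ ℤ_3^× (unit); v_3(x) = 0

ℤ_3 = {x ∈ ℚ_3 : v_3(x) ≥ 0} and ℤ_3^× = {x ∈ ℤ_3 : v_3(x) = 0}. Here v_3(74/5) = v_3(num) − v_3(den) = 0; compare against these criteria.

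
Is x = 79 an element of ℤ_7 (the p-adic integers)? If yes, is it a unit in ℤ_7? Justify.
x ∈ ℤ_7^× (unit); v_7(x) = 0

ℤ_7 = {x ∈ ℚ_7 : v_7(x) ≥ 0} and ℤ_7^× = {x ∈ ℤ_7 : v_7(x) = 0}. Here v_7(79) = v_7(num) − v_7(den) = 0; compare against these criteria.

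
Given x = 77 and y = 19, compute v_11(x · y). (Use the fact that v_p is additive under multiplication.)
v_11(1463) = 1

v_p(x) = 1 (factor: 77 = 11^1 · 7); v_p(y) = 0 (factor: 19 = 11^0 · 19). Additivity: v_p(xy) = v_p(x) + v_p(y) = 1 + 0 = 1. (Direct check: xy = 1463 = 11^1 · (133).)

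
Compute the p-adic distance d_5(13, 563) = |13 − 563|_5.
d_5(13, 563) = 1/25

Step 1 — x − y = 13 − 563 = -550. Step 2 — v_5(-550) = 2 (factor: -550 = −(5^2 · 22); the sign does not affect v_p). Step 3 — |x − y|_5 = 5^{-2} = 1/25.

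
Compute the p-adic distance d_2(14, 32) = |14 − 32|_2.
d_2(14, 32) = 1/2

Step 1 — x − y = 14 − 32 = -18. Step 2 — v_2(-18) = 1 (factor: -18 = −(2^1 · 9); the sign does not affect v_p). Step 3 — |x − y|_2 = 2^{-1} = 1/2.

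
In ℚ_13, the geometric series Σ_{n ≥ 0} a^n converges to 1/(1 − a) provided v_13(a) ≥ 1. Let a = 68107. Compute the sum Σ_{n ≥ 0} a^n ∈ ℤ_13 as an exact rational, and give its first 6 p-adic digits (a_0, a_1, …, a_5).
Σ a^n = 1/(1 − a) = -1/68106;  first 6 digits = (1, 0, 0, 5, 2, 0)

v_13(a) = 3 ≥ 1, so the series converges in ℤ_13 to 1/(1 − a) = 1/(1 − 68107) = -1/68106. Expand this rational in ℤ_13: compute digits iteratively via d_i = x_i mod 13, x_{i+1} = (x_i − d_i)/13. The first 6 digits are (1, 0, 0, 5, 2, 0).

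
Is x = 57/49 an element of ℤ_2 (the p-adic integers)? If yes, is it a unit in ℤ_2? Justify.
x ∈ ℤ_2^× (unit); v_2(x) = 0

ℤ_2 = {x ∈ ℚ_2 : v_2(x) ≥ 0} and ℤ_2^× = {x ∈ ℤ_2 : v_2(x) = 0}. Here v_2(57/49) = v_2(num) − v_2(den) = 0; compare against these criteria.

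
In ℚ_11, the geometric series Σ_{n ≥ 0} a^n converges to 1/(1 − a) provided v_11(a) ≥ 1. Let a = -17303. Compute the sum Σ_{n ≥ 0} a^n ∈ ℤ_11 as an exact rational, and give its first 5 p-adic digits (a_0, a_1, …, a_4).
Σ a^n = 1/(1 − a) = 1/17304;  first 5 digits = (1, 0, 0, 9, 9)

v_11(a) = 3 ≥ 1, so the series converges in ℤ_11 to 1/(1 − a) = 1/(1 − (-17303)) = 1/17304. Expand this rational in ℤ_11: compute digits iteratively via d_i = x_i mod 11, x_{i+1} = (x_i − d_i)/11. The first 5 digits are (1, 0, 0, 9, 9).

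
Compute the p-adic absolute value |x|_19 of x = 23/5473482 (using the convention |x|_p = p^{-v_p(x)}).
|23/5473482|_19 = 130321

Step 1 — compute v_19(x) by factoring powers of 19 out of the numerator and denominator: v_19(23/5473482) = -4. Step 2 — apply |x|_p = p^{-v_p(x)} = 19^{4} = 130321.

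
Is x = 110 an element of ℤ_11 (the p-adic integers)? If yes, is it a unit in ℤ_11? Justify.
x ∈ ℤ_11 but not a unit; v_11(x) = 1 > 0

ℤ_11 = {x ∈ ℚ_11 : v_11(x) ≥ 0} and ℤ_11^× = {x ∈ ℤ_11 : v_11(x) = 0}. Here v_11(110) = v_11(num) − v_11(den) = 1; compare against these criteria.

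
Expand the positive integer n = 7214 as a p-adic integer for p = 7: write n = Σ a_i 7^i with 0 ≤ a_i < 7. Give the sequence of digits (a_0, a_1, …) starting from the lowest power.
(a_0, a_1, …) = (4, 1, 0, 0, 3)

Repeated division by 7 gives the digits low-to-high: 7214 = 4 + 1·7^1 + 3·7^4. Digit sequence: (4, 1, 0, 0, 3).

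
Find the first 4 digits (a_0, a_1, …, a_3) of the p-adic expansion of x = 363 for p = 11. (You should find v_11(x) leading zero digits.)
(a_0, …, a_3) = (0, 0, 3, 0)

v_11(363) = 2, so a_0 = ... = a_1 = 0. Factor out: x = 11^2 · u with u = 3 a unit in ℤ_11. Expand u iteratively via a_{v+i} = u_i mod 11, u_{i+1} = (u_i − a_{v+i})/11:
  u_0 = 3;  a_2 = 3;  u_1 = (u_0 − 3)/11 = 0
  u_1 = 0;  a_3 = 0;  u_2 = (u_1 − 0)/11 = 0
Digits: (0, 0, 3, 0).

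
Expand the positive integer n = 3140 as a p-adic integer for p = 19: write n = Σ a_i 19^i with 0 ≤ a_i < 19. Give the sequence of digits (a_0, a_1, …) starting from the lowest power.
(a_0, a_1, …) = (5, 13, 8)

Repeated division by 19 gives the digits low-to-high: 3140 = 5 + 13·19^1 + 8·19^2. Digit sequence: (5, 13, 8).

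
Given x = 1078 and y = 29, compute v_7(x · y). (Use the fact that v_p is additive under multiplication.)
v_7(31262) = 2

v_p(x) = 2 (factor: 1078 = 7^2 · 22); v_p(y) = 0 (factor: 29 = 7^0 · 29). Additivity: v_p(xy) = v_p(x) + v_p(y) = 2 + 0 = 2. (Direct check: xy = 31262 = 7^2 · (638).)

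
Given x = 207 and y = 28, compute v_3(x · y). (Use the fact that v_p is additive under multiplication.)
v_3(5796) = 2

v_p(x) = 2 (factor: 207 = 3^2 · 23); v_p(y) = 0 (factor: 28 = 3^0 · 28). Additivity: v_p(xy) = v_p(x) + v_p(y) = 2 + 0 = 2. (Direct check: xy = 5796 = 3^2 · (644).)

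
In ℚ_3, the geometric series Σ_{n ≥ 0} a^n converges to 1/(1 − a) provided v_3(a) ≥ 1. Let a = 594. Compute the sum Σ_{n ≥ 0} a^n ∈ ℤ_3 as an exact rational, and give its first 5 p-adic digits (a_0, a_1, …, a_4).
Σ a^n = 1/(1 − a) = -1/593;  first 5 digits = (1, 0, 0, 1, 1)

v_3(a) = 3 ≥ 1, so the series converges in ℤ_3 to 1/(1 − a) = 1/(1 − 594) = -1/593. Expand this rational in ℤ_3: compute digits iteratively via d_i = x_i mod 3, x_{i+1} = (x_i − d_i)/3. The first 5 digits are (1, 0, 0, 1, 1).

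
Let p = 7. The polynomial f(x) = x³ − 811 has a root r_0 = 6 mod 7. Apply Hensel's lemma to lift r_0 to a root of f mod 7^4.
r_3 = 1462 (mod 2401)

Hensel: r_{i+1} = r_i − f(r_i)/f′(r_i) mod 7^{i+2}, where f′(x) = 3x². Iterate:
  r_0 = 6 (mod 7)
  r_1 = 41 (mod 49)
  r_2 = 90 (mod 343)
  r_3 = 1462 (mod 2401)
Final: r = 1462 with f(r) ≡ 0 mod 7^4.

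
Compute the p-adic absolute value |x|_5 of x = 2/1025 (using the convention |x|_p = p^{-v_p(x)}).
|2/1025|_5 = 25

Step 1 — compute v_5(x) by factoring powers of 5 out of the numerator and denominator: v_5(2/1025) = -2. Step 2 — apply |x|_p = p^{-v_p(x)} = 5^{2} = 25.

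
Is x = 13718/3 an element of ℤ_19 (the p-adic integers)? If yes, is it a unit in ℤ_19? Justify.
x ∈ ℤ_19 but not a unit; v_19(x) = 3 > 0

ℤ_19 = {x ∈ ℚ_19 : v_19(x) ≥ 0} and ℤ_19^× = {x ∈ ℤ_19 : v_19(x) = 0}. Here v_19(13718/3) = v_19(num) − v_19(den) = 3; compare against these criteria.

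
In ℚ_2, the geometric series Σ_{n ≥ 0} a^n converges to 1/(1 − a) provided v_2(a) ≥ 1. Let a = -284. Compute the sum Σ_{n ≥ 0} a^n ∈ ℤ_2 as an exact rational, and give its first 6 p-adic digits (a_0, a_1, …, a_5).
Σ a^n = 1/(1 − a) = 1/285;  first 6 digits = (1, 0, 1, 0, 1, 1)

v_2(a) = 2 ≥ 1, so the series converges in ℤ_2 to 1/(1 − a) = 1/(1 − (-284)) = 1/285. Expand this rational in ℤ_2: compute digits iteratively via d_i = x_i mod 2, x_{i+1} = (x_i − d_i)/2. The first 6 digits are (1, 0, 1, 0, 1, 1).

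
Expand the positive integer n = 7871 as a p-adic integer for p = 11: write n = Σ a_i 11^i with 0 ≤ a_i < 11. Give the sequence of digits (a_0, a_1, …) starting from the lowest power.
(a_0, a_1, …) = (6, 0, 10, 5)

Repeated division by 11 gives the digits low-to-high: 7871 = 6 + 10·11^2 + 5·11^3. Digit sequence: (6, 0, 10, 5).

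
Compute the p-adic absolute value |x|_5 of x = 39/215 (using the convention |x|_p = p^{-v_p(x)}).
|39/215|_5 = 5

Step 1 — compute v_5(x) by factoring powers of 5 out of the numerator and denominator: v_5(39/215) = -1. Step 2 — apply |x|_p = p^{-v_p(x)} = 5^{1} = 5.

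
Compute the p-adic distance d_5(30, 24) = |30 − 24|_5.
d_5(30, 24) = 1

Step 1 — x − y = 30 − 24 = 6. Step 2 — v_5(6) = 0 (factor: 6 = (5^0 · 6); the sign does not affect v_p). Step 3 — |x − y|_5 = 5^{0} = 1.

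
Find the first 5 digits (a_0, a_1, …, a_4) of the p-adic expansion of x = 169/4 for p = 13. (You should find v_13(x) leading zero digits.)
(a_0, …, a_4) = (0, 0, 10, 9, 9)

v_13(169/4) = 2, so a_0 = ... = a_1 = 0. Factor out: x = 13^2 · u with u = 1/4 a unit in ℤ_13. Expand u iteratively via a_{v+i} = u_i mod 13, u_{i+1} = (u_i − a_{v+i})/13:
  u_0 = 1/4;  a_2 = 10;  u_1 = (u_0 − 10)/13 = -3/4
  u_1 = -3/4;  a_3 = 9;  u_2 = (u_1 − 9)/13 = -3/4
  u_2 = -3/4;  a_4 = 9;  u_3 = (u_2 − 9)/13 = -3/4
Digits: (0, 0, 10, 9, 9).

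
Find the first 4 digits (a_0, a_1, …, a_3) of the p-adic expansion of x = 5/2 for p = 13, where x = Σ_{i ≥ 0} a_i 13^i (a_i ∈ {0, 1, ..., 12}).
(a_0, …, a_3) = (9, 6, 6, 6)

v_13(5/2) = 0 (numerator and denominator both coprime to 13), so x ∈ ℤ_13^×. Compute digits iteratively via a_i = x_i mod 13, x_{i+1} = (x_i − a_i)/13, with x_0 = x:
  x_0 = 5/2;  a_0 = 9;  x_1 = (x_0 − 9)/13 = -1/2
  x_1 = -1/2;  a_1 = 6;  x_2 = (x_1 − 6)/13 = -1/2
  x_2 = -1/2;  a_2 = 6;  x_3 = (x_2 − 6)/13 = -1/2
  x_3 = -1/2;  a_3 = 6;  x_4 = (x_3 − 6)/13 = -1/2
Digits: (9, 6, 6, 6).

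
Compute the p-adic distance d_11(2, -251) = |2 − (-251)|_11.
d_11(2, -251) = 1/11

Step 1 — x − y = 2 − (-251) = 253. Step 2 — v_11(253) = 1 (factor: 253 = (11^1 · 23); the sign does not affect v_p). Step 3 — |x − y|_11 = 11^{-1} = 1/11.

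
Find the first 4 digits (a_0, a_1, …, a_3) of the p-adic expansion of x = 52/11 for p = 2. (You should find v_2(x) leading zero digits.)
(a_0, …, a_3) = (0, 0, 1, 1)

v_2(52/11) = 2, so a_0 = ... = a_1 = 0. Factor out: x = 2^2 · u with u = 13/11 a unit in ℤ_2. Expand u iteratively via a_{v+i} = u_i mod 2, u_{i+1} = (u_i − a_{v+i})/2:
  u_0 = 13/11;  a_2 = 1;  u_1 = (u_0 − 1)/2 = 1/11
  u_1 = 1/11;  a_3 = 1;  u_2 = (u_1 − 1)/2 = -5/11
Digits: (0, 0, 1, 1).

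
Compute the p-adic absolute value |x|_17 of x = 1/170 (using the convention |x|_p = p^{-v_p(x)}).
|1/170|_17 = 17

Step 1 — compute v_17(x) by factoring powers of 17 out of the numerator and denominator: v_17(1/170) = -1. Step 2 — apply |x|_p = p^{-v_p(x)} = 17^{1} = 17.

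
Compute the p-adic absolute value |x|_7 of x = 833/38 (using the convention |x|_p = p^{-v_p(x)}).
|833/38|_7 = 1/49

Step 1 — compute v_7(x) by factoring powers of 7 out of the numerator and denominator: v_7(833/38) = 2. Step 2 — apply |x|_p = p^{-v_p(x)} = 7^{-2} = 1/49.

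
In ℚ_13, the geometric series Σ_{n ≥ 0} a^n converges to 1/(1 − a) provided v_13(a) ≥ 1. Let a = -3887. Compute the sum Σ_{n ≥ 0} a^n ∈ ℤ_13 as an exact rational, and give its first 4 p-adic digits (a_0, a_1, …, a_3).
Σ a^n = 1/(1 − a) = 1/3888;  first 4 digits = (1, 0, 3, 11)

v_13(a) = 2 ≥ 1, so the series converges in ℤ_13 to 1/(1 − a) = 1/(1 − (-3887)) = 1/3888. Expand this rational in ℤ_13: compute digits iteratively via d_i = x_i mod 13, x_{i+1} = (x_i − d_i)/13. The first 4 digits are (1, 0, 3, 11).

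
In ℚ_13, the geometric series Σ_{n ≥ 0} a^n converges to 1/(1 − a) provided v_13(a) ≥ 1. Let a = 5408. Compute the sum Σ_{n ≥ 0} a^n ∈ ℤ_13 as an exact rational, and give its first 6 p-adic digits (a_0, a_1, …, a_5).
Σ a^n = 1/(1 − a) = -1/5407;  first 6 digits = (1, 0, 6, 2, 10, 0)

v_13(a) = 2 ≥ 1, so the series converges in ℤ_13 to 1/(1 − a) = 1/(1 − 5408) = -1/5407. Expand this rational in ℤ_13: compute digits iteratively via d_i = x_i mod 13, x_{i+1} = (x_i − d_i)/13. The first 6 digits are (1, 0, 6, 2, 10, 0).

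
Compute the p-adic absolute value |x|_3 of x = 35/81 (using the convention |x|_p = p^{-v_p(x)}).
|35/81|_3 = 81

Step 1 — compute v_3(x) by factoring powers of 3 out of the numerator and denominator: v_3(35/81) = -4. Step 2 — apply |x|_p = p^{-v_p(x)} = 3^{4} = 81.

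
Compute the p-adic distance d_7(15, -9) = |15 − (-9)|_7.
d_7(15, -9) = 1

Step 1 — x − y = 15 − (-9) = 24. Step 2 — v_7(24) = 0 (factor: 24 = (7^0 · 24); the sign does not affect v_p). Step 3 — |x − y|_7 = 7^{0} = 1.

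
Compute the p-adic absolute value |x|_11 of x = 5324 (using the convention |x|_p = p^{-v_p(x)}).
|5324|_11 = 1/1331

Step 1 — compute v_11(x) by factoring powers of 11 out of the numerator and denominator: v_11(5324) = 3. Step 2 — apply |x|_p = p^{-v_p(x)} = 11^{-3} = 1/1331.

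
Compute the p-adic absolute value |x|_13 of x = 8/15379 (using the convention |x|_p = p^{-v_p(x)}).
|8/15379|_13 = 2197

Step 1 — compute v_13(x) by factoring powers of 13 out of the numerator and denominator: v_13(8/15379) = -3. Step 2 — apply |x|_p = p^{-v_p(x)} = 13^{3} = 2197.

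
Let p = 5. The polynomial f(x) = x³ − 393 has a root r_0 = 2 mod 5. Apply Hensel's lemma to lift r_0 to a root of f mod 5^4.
r_3 = 407 (mod 625)

Hensel: r_{i+1} = r_i − f(r_i)/f′(r_i) mod 5^{i+2}, where f′(x) = 3x². Iterate:
  r_0 = 2 (mod 5)
  r_1 = 7 (mod 25)
  r_2 = 32 (mod 125)
  r_3 = 407 (mod 625)
Final: r = 407 with f(r) ≡ 0 mod 5^4.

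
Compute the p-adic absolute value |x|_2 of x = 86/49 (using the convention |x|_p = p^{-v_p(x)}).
|86/49|_2 = 1/2

Step 1 — compute v_2(x) by factoring powers of 2 out of the numerator and denominator: v_2(86/49) = 1. Step 2 — apply |x|_p = p^{-v_p(x)} = 2^{-1} = 1/2.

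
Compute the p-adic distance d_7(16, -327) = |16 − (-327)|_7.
d_7(16, -327) = 1/343

Step 1 — x − y = 16 − (-327) = 343. Step 2 — v_7(343) = 3 (factor: 343 = (7^3 · 1); the sign does not affect v_p). Step 3 — |x − y|_7 = 7^{-3} = 1/343.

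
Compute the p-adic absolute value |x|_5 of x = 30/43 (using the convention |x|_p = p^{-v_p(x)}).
|30/43|_5 = 1/5

Step 1 — compute v_5(x) by factoring powers of 5 out of the numerator and denominator: v_5(30/43) = 1. Step 2 — apply |x|_p = p^{-v_p(x)} = 5^{-1} = 1/5.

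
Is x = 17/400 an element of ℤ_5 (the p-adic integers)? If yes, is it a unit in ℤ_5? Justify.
x ∉ ℤ_5 (v_5(x) = -2 < 0)

ℤ_5 = {x ∈ ℚ_5 : v_5(x) ≥ 0} and ℤ_5^× = {x ∈ ℤ_5 : v_5(x) = 0}. Here v_5(17/400) = v_5(num) − v_5(den) = -2; compare against these criteria.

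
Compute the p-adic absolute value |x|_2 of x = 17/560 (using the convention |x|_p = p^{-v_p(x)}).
|17/560|_2 = 16

Step 1 — compute v_2(x) by factoring powers of 2 out of the numerator and denominator: v_2(17/560) = -4. Step 2 — apply |x|_p = p^{-v_p(x)} = 2^{4} = 16.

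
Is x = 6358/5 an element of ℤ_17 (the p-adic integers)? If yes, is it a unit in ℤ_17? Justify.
x ∈ ℤ_17 but not a unit; v_17(x) = 2 > 0

ℤ_17 = {x ∈ ℚ_17 : v_17(x) ≥ 0} and ℤ_17^× = {x ∈ ℤ_17 : v_17(x) = 0}. Here v_17(6358/5) = v_17(num) − v_17(den) = 2; compare against these criteria.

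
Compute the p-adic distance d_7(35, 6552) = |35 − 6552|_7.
d_7(35, 6552) = 1/343

Step 1 — x − y = 35 − 6552 = -6517. Step 2 — v_7(-6517) = 3 (factor: -6517 = −(7^3 · 19); the sign does not affect v_p). Step 3 — |x − y|_7 = 7^{-3} = 1/343.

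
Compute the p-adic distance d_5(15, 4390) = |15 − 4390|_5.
d_5(15, 4390) = 1/625

Step 1 — x − y = 15 − 4390 = -4375. Step 2 — v_5(-4375) = 4 (factor: -4375 = −(5^4 · 7); the sign does not affect v_p). Step 3 — |x − y|_5 = 5^{-4} = 1/625.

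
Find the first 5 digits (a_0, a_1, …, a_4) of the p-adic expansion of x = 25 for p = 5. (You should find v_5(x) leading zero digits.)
(a_0, …, a_4) = (0, 0, 1, 0, 0)

v_5(25) = 2, so a_0 = ... = a_1 = 0. Factor out: x = 5^2 · u with u = 1 a unit in ℤ_5. Expand u iteratively via a_{v+i} = u_i mod 5, u_{i+1} = (u_i − a_{v+i})/5:
  u_0 = 1;  a_2 = 1;  u_1 = (u_0 − 1)/5 = 0
  u_1 = 0;  a_3 = 0;  u_2 = (u_1 − 0)/5 = 0
  u_2 = 0;  a_4 = 0;  u_3 = (u_2 − 0)/5 = 0
Digits: (0, 0, 1, 0, 0).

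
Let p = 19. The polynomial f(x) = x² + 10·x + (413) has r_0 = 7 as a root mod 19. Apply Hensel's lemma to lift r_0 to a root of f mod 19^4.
r_3 = 36506 (mod 130321)

Hensel: r_{i+1} = r_i − f(r_i)·(f′(r_i))^{-1} mod 19^{i+2}, f′(x) = 2x + 10. Iterate:
  r_0 = 7 (mod 19)
  r_1 = 45 (mod 361)
  r_2 = 2211 (mod 6859)
  r_3 = 36506 (mod 130321)
Final: r = 36506 satisfies f(r) ≡ 0 mod 19^4.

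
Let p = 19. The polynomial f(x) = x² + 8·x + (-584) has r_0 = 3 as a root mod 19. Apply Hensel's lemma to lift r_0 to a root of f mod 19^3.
r_2 = 1409 (mod 6859)

Hensel: r_{i+1} = r_i − f(r_i)·(f′(r_i))^{-1} mod 19^{i+2}, f′(x) = 2x + 8. Iterate:
  r_0 = 3 (mod 19)
  r_1 = 326 (mod 361)
  r_2 = 1409 (mod 6859)
Final: r = 1409 satisfies f(r) ≡ 0 mod 19^3.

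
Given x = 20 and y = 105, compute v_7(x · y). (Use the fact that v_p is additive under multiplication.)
v_7(2100) = 1

v_p(x) = 0 (factor: 20 = 7^0 · 20); v_p(y) = 1 (factor: 105 = 7^1 · 15). Additivity: v_p(xy) = v_p(x) + v_p(y) = 0 + 1 = 1. (Direct check: xy = 2100 = 7^1 · (300).)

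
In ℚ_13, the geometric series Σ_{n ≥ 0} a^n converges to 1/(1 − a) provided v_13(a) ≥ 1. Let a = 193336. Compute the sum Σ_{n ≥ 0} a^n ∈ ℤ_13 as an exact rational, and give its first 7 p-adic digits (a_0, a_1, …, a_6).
Σ a^n = 1/(1 − a) = -1/193335;  first 7 digits = (1, 0, 0, 10, 6, 0, 9)

v_13(a) = 3 ≥ 1, so the series converges in ℤ_13 to 1/(1 − a) = 1/(1 − 193336) = -1/193335. Expand this rational in ℤ_13: compute digits iteratively via d_i = x_i mod 13, x_{i+1} = (x_i − d_i)/13. The first 7 digits are (1, 0, 0, 10, 6, 0, 9).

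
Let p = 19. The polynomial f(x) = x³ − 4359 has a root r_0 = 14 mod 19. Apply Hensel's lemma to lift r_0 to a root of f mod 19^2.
r_1 = 204 (mod 361)

Hensel: r_{i+1} = r_i − f(r_i)/f′(r_i) mod 19^{i+2}, where f′(x) = 3x². Iterate:
  r_0 = 14 (mod 19)
  r_1 = 204 (mod 361)
Final: r = 204 with f(r) ≡ 0 mod 19^2.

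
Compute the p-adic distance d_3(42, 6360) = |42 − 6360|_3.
d_3(42, 6360) = 1/243

Step 1 — x − y = 42 − 6360 = -6318. Step 2 — v_3(-6318) = 5 (factor: -6318 = −(3^5 · 26); the sign does not affect v_p). Step 3 — |x − y|_3 = 3^{-5} = 1/243.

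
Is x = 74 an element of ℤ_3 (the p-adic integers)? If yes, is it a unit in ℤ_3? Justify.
x ∈ ℤ_3^× (unit); v_3(x) = 0

ℤ_3 = {x ∈ ℚ_3 : v_3(x) ≥ 0} and ℤ_3^× = {x ∈ ℤ_3 : v_3(x) = 0}. Here v_3(74) = v_3(num) − v_3(den) = 0; compare against these criteria.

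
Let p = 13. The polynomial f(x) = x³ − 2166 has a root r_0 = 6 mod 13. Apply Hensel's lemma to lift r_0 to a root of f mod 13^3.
r_2 = 1761 (mod 2197)

Hensel: r_{i+1} = r_i − f(r_i)/f′(r_i) mod 13^{i+2}, where f′(x) = 3x². Iterate:
  r_0 = 6 (mod 13)
  r_1 = 71 (mod 169)
  r_2 = 1761 (mod 2197)
Final: r = 1761 with f(r) ≡ 0 mod 13^3.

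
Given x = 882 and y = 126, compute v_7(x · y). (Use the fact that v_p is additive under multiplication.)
v_7(111132) = 3

v_p(x) = 2 (factor: 882 = 7^2 · 18); v_p(y) = 1 (factor: 126 = 7^1 · 18). Additivity: v_p(xy) = v_p(x) + v_p(y) = 2 + 1 = 3. (Direct check: xy = 111132 = 7^3 · (324).)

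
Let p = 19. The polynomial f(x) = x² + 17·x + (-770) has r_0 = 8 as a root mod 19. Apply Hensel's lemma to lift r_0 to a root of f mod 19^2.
r_1 = 255 (mod 361)

Hensel: r_{i+1} = r_i − f(r_i)·(f′(r_i))^{-1} mod 19^{i+2}, f′(x) = 2x + 17. Iterate:
  r_0 = 8 (mod 19)
  r_1 = 255 (mod 361)
Final: r = 255 satisfies f(r) ≡ 0 mod 19^2.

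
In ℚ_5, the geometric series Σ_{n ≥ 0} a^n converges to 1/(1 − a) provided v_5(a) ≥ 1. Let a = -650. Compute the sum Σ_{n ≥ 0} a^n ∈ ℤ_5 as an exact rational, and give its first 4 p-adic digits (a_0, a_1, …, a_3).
Σ a^n = 1/(1 − a) = 1/651;  first 4 digits = (1, 0, 4, 4)

v_5(a) = 2 ≥ 1, so the series converges in ℤ_5 to 1/(1 − a) = 1/(1 − (-650)) = 1/651. Expand this rational in ℤ_5: compute digits iteratively via d_i = x_i mod 5, x_{i+1} = (x_i − d_i)/5. The first 4 digits are (1, 0, 4, 4).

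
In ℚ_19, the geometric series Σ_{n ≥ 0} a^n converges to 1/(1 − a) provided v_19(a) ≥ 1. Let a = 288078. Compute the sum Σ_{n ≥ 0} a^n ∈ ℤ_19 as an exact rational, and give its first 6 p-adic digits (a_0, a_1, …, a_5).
Σ a^n = 1/(1 − a) = -1/288077;  first 6 digits = (1, 0, 0, 4, 2, 0)

v_19(a) = 3 ≥ 1, so the series converges in ℤ_19 to 1/(1 − a) = 1/(1 − 288078) = -1/288077. Expand this rational in ℤ_19: compute digits iteratively via d_i = x_i mod 19, x_{i+1} = (x_i − d_i)/19. The first 6 digits are (1, 0, 0, 4, 2, 0).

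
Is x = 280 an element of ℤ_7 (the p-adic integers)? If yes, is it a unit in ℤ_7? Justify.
x ∈ ℤ_7 but not a unit; v_7(x) = 1 > 0

ℤ_7 = {x ∈ ℚ_7 : v_7(x) ≥ 0} and ℤ_7^× = {x ∈ ℤ_7 : v_7(x) = 0}. Here v_7(280) = v_7(num) − v_7(den) = 1; compare against these criteria.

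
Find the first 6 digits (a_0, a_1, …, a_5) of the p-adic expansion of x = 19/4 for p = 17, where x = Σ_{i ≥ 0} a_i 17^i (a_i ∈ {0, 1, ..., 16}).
(a_0, …, a_5) = (9, 4, 4, 4, 4, 4)

v_17(19/4) = 0 (numerator and denominator both coprime to 17), so x ∈ ℤ_17^×. Compute digits iteratively via a_i = x_i mod 17, x_{i+1} = (x_i − a_i)/17, with x_0 = x:
  x_0 = 19/4;  a_0 = 9;  x_1 = (x_0 − 9)/17 = -1/4
  x_1 = -1/4;  a_1 = 4;  x_2 = (x_1 − 4)/17 = -1/4
  x_2 = -1/4;  a_2 = 4;  x_3 = (x_2 − 4)/17 = -1/4
  x_3 = -1/4;  a_3 = 4;  x_4 = (x_3 − 4)/17 = -1/4
  x_4 = -1/4;  a_4 = 4;  x_5 = (x_4 − 4)/17 = -1/4
  x_5 = -1/4;  a_5 = 4;  x_6 = (x_5 − 4)/17 = -1/4
Digits: (9, 4, 4, 4, 4, 4).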